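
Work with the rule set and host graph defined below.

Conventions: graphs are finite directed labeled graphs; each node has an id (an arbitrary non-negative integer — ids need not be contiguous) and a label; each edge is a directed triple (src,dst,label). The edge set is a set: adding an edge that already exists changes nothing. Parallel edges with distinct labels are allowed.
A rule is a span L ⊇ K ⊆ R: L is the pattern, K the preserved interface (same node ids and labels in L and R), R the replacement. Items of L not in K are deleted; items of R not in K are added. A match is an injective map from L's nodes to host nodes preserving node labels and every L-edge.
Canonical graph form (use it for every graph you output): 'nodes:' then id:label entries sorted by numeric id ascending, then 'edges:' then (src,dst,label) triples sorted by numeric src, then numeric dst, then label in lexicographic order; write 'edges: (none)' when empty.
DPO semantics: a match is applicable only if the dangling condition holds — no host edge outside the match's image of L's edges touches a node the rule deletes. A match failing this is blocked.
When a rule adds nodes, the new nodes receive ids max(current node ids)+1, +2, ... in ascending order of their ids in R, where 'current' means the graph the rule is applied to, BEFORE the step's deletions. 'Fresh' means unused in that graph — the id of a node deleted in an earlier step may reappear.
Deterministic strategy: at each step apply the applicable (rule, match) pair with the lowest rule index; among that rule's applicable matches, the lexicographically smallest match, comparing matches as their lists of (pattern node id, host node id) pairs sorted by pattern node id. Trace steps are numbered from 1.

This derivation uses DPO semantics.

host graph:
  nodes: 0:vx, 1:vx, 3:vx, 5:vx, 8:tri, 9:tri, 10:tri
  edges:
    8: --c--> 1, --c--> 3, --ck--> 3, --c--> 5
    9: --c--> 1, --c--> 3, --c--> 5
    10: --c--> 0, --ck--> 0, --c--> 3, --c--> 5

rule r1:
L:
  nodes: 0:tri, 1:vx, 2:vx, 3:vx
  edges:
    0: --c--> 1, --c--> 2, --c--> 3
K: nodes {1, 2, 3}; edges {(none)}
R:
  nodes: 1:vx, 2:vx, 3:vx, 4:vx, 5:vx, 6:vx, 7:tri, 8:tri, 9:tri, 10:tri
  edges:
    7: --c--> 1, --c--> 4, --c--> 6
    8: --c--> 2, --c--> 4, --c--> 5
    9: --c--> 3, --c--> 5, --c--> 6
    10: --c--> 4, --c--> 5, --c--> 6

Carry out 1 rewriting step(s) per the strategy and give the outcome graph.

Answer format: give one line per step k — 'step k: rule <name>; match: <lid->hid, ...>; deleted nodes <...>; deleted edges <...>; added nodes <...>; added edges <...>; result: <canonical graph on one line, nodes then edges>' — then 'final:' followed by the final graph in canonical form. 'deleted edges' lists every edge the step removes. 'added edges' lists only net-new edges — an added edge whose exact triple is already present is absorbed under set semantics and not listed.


step 1: rule r1; match: 0->9, 1->1, 2->3, 3->5; deleted nodes 9; deleted edges (9,1,c); (9,3,c); (9,5,c); added nodes 11, 12, 13, 14, 15, 16, 17; added edges (14,1,c); (14,11,c); (14,13,c); (15,3,c); (15,11,c); (15,12,c); (16,5,c); (16,12,c); (16,13,c); (17,11,c); (17,12,c); (17,13,c); result: nodes: 0:vx, 1:vx, 3:vx, 5:vx, 8:tri, 10:tri, 11:vx, 12:vx, 13:vx, 14:tri, 15:tri, 16:tri, 17:tri edges: (8,1,c); (8,3,c); (8,3,ck); (8,5,c); (10,0,c); (10,0,ck); (10,3,c); (10,5,c); (14,1,c); (14,11,c); (14,13,c); (15,3,c); (15,11,c); (15,12,c); (16,5,c); (16,12,c); (16,13,c); (17,11,c); (17,12,c); (17,13,c)
final:
nodes: 0:vx, 1:vx, 3:vx, 5:vx, 8:tri, 10:tri, 11:vx, 12:vx, 13:vx, 14:tri, 15:tri, 16:tri, 17:tri
edges: (8,1,c); (8,3,c); (8,3,ck); (8,5,c); (10,0,c); (10,0,ck); (10,3,c); (10,5,c); (14,1,c); (14,11,c); (14,13,c); (15,3,c); (15,11,c); (15,12,c); (16,5,c); (16,12,c); (16,13,c); (17,11,c); (17,12,c); (17,13,c)


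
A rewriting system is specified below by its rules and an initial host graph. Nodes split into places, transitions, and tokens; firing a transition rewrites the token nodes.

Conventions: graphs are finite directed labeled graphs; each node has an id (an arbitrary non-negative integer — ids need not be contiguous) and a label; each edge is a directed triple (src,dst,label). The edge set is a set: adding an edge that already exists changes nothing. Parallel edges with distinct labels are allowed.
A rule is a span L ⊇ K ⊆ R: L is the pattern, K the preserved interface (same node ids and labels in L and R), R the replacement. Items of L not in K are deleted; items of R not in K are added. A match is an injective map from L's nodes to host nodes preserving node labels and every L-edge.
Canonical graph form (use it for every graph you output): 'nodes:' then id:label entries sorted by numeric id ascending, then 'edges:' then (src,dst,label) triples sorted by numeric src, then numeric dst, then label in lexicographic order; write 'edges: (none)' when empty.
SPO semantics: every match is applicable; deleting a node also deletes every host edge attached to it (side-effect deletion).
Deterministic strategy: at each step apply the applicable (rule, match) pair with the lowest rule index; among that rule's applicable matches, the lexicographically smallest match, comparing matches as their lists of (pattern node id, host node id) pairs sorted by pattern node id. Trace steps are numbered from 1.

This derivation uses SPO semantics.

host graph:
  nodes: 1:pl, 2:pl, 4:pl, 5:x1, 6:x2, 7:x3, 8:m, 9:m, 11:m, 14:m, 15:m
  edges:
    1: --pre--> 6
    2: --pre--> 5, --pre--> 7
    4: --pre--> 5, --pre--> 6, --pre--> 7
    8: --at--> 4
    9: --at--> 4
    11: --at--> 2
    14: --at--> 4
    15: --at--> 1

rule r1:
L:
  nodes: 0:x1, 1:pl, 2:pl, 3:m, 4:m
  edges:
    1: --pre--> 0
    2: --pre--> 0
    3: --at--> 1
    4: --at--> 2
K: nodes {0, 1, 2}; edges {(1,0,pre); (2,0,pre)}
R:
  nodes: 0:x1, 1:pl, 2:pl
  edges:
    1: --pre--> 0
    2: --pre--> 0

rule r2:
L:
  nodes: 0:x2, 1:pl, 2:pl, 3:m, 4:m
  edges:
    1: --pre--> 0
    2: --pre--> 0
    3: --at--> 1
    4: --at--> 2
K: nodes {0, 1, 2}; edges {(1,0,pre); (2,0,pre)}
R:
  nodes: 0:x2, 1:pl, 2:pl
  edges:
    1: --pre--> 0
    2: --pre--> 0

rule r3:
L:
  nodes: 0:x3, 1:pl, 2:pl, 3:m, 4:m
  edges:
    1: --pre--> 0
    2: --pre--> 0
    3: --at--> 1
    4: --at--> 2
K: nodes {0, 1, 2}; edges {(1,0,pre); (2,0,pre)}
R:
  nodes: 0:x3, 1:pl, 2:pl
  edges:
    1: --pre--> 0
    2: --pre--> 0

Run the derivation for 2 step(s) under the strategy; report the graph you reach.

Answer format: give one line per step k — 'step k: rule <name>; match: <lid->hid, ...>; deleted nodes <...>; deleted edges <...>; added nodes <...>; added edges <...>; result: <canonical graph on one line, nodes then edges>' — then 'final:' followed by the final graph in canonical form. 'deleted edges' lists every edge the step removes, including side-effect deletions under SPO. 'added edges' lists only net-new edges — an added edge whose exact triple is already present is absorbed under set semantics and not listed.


step 1: rule r1; match: 0->5, 1->2, 2->4, 3->11, 4->8; deleted nodes 8, 11; deleted edges (8,4,at); (11,2,at); added nodes (none); added edges (none); result: nodes: 1:pl, 2:pl, 4:pl, 5:x1, 6:x2, 7:x3, 9:m, 14:m, 15:m edges: (1,6,pre); (2,5,pre); (2,7,pre); (4,5,pre); (4,6,pre); (4,7,pre); (9,4,at); (14,4,at); (15,1,at)
step 2: rule r2; match: 0->6, 1->1, 2->4, 3->15, 4->9; deleted nodes 9, 15; deleted edges (9,4,at); (15,1,at); added nodes (none); added edges (none); result: nodes: 1:pl, 2:pl, 4:pl, 5:x1, 6:x2, 7:x3, 14:m edges: (1,6,pre); (2,5,pre); (2,7,pre); (4,5,pre); (4,6,pre); (4,7,pre); (14,4,at)
final:
nodes: 1:pl, 2:pl, 4:pl, 5:x1, 6:x2, 7:x3, 14:m
edges: (1,6,pre); (2,5,pre); (2,7,pre); (4,5,pre); (4,6,pre); (4,7,pre); (14,4,at)


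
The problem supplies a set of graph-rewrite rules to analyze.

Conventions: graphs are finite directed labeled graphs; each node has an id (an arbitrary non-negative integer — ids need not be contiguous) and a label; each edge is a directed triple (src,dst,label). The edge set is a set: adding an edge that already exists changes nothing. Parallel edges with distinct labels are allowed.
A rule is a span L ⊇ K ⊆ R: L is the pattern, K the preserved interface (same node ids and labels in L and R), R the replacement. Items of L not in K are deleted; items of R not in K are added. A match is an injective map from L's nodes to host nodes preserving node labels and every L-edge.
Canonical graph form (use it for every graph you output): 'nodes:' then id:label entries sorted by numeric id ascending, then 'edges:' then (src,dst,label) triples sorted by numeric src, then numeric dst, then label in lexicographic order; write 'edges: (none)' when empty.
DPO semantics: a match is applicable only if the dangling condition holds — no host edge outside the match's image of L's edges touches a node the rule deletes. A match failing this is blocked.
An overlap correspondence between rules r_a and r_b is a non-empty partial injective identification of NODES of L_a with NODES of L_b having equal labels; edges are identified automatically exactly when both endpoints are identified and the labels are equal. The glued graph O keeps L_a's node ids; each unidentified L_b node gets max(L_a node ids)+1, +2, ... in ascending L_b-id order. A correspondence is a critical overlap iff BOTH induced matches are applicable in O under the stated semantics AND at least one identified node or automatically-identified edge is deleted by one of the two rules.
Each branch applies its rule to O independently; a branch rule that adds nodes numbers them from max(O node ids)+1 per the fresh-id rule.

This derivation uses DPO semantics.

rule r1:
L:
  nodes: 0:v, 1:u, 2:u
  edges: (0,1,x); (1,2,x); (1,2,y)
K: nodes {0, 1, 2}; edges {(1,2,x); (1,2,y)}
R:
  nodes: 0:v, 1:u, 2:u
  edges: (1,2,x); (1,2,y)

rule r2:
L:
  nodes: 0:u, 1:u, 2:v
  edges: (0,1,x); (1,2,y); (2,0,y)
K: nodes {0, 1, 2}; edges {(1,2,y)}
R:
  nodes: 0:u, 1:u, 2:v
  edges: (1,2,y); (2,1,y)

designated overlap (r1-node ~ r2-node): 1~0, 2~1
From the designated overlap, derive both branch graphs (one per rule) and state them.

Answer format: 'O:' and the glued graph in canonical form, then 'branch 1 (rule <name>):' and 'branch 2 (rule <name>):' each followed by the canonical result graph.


O:
nodes: 0:v, 1:u, 2:u, 3:v
edges: (0,1,x); (1,2,x); (1,2,y); (2,3,y); (3,1,y)
branch 1 (rule r1):
nodes: 0:v, 1:u, 2:u, 3:v
edges: (1,2,x); (1,2,y); (2,3,y); (3,1,y)
branch 2 (rule r2):
nodes: 0:v, 1:u, 2:u, 3:v
edges: (0,1,x); (1,2,y); (2,3,y); (3,2,y)


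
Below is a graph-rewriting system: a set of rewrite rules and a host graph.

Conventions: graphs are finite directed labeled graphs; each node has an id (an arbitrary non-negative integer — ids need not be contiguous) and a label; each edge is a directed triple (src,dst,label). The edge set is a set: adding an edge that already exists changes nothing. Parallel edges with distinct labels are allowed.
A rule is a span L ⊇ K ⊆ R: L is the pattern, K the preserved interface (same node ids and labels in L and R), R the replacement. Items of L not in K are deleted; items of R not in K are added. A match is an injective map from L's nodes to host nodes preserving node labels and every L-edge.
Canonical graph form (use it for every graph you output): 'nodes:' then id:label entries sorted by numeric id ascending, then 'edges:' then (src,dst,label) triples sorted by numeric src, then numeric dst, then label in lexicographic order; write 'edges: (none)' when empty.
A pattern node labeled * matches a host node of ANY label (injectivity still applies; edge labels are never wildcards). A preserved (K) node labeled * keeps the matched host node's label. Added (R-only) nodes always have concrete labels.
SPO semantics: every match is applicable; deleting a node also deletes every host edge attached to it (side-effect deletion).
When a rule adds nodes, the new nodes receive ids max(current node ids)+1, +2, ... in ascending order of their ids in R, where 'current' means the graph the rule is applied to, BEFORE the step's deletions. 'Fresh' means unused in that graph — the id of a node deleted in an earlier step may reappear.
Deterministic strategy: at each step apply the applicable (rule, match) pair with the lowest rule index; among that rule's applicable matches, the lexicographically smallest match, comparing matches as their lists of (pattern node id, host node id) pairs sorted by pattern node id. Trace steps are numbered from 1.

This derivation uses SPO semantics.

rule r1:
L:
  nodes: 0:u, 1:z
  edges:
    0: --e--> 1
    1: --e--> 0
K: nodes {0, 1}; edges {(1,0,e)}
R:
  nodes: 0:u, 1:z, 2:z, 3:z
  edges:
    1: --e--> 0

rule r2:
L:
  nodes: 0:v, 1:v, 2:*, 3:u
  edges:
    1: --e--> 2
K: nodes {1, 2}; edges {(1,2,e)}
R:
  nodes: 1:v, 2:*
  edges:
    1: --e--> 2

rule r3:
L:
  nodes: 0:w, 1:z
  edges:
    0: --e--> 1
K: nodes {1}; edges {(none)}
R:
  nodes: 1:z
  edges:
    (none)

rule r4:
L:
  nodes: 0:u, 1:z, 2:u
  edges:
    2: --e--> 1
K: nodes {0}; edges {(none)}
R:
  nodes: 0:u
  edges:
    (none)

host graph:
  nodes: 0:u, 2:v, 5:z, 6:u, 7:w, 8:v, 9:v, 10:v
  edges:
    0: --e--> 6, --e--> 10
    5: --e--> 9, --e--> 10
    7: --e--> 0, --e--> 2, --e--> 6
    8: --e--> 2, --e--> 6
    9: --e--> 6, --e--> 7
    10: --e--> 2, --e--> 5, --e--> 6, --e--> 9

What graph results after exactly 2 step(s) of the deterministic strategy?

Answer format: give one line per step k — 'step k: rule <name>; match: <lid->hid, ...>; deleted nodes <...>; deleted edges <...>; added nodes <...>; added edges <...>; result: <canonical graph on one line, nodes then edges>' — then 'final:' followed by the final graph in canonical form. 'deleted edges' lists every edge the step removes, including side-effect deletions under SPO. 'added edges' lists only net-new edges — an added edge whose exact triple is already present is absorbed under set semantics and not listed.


step 1: rule r2; match: 0->2, 1->8, 2->6, 3->0; deleted nodes 0, 2; deleted edges (0,6,e); (0,10,e); (7,0,e); (7,2,e); (8,2,e); (10,2,e); added nodes (none); added edges (none); result: nodes: 5:z, 6:u, 7:w, 8:v, 9:v, 10:v edges: (5,9,e); (5,10,e); (7,6,e); (8,6,e); (9,6,e); (9,7,e); (10,5,e); (10,6,e); (10,9,e)
step 2: rule r2; match: 0->8, 1->9, 2->7, 3->6; deleted nodes 6, 8; deleted edges (7,6,e); (8,6,e); (9,6,e); (10,6,e); added nodes (none); added edges (none); result: nodes: 5:z, 7:w, 9:v, 10:v edges: (5,9,e); (5,10,e); (9,7,e); (10,5,e); (10,9,e)
final:
nodes: 5:z, 7:w, 9:v, 10:v
edges: (5,9,e); (5,10,e); (9,7,e); (10,5,e); (10,9,e)


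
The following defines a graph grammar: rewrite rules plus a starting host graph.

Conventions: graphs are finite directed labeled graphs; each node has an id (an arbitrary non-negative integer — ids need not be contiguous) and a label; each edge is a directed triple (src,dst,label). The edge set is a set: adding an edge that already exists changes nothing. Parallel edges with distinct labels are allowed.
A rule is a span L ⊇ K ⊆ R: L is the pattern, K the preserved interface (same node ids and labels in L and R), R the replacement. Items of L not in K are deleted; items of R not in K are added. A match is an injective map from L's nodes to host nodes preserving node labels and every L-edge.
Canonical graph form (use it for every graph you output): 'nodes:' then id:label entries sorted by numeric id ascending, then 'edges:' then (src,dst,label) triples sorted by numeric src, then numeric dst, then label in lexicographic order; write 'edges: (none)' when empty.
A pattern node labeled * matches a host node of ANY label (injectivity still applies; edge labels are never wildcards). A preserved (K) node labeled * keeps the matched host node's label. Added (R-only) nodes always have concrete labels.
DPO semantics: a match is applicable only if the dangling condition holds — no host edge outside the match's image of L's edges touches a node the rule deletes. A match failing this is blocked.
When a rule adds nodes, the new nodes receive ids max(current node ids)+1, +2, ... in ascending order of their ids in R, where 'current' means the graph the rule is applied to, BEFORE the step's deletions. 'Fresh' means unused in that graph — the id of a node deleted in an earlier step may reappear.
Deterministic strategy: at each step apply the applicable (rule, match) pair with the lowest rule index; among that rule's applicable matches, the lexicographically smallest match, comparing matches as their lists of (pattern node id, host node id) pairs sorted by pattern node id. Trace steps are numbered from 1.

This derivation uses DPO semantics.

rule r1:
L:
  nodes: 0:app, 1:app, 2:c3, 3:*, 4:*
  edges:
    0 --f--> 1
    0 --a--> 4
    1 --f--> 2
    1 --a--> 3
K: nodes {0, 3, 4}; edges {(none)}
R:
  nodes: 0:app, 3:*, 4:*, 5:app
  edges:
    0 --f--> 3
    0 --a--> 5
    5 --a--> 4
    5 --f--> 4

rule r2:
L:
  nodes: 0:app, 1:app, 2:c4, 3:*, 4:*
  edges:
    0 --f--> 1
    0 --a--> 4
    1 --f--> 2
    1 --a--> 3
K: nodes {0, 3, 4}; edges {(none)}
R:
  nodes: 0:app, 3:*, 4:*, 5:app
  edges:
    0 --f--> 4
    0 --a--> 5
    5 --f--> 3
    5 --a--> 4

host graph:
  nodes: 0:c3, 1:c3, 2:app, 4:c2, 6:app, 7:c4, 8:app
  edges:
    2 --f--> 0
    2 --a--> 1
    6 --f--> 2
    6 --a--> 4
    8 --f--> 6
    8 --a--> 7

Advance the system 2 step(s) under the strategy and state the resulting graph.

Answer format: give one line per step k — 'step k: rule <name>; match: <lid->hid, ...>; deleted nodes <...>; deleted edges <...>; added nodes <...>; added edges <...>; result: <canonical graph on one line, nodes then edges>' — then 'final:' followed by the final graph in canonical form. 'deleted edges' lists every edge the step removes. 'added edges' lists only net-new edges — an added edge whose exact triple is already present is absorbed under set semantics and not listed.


step 1: rule r1; match: 0->6, 1->2, 2->0, 3->1, 4->4; deleted nodes 0, 2; deleted edges (2,0,f); (2,1,a); (6,2,f); (6,4,a); added nodes 9; added edges (6,1,f); (6,9,a); (9,4,a); (9,4,f); result: nodes: 1:c3, 4:c2, 6:app, 7:c4, 8:app, 9:app edges: (6,1,f); (6,9,a); (8,6,f); (8,7,a); (9,4,a); (9,4,f)
step 2: rule r1; match: 0->8, 1->6, 2->1, 3->9, 4->7; deleted nodes 1, 6; deleted edges (6,1,f); (6,9,a); (8,6,f); (8,7,a); added nodes 10; added edges (8,9,f); (8,10,a); (10,7,a); (10,7,f); result: nodes: 4:c2, 7:c4, 8:app, 9:app, 10:app edges: (8,9,f); (8,10,a); (9,4,a); (9,4,f); (10,7,a); (10,7,f)
final:
nodes: 4:c2, 7:c4, 8:app, 9:app, 10:app
edges: (8,9,f); (8,10,a); (9,4,a); (9,4,f); (10,7,a); (10,7,f)


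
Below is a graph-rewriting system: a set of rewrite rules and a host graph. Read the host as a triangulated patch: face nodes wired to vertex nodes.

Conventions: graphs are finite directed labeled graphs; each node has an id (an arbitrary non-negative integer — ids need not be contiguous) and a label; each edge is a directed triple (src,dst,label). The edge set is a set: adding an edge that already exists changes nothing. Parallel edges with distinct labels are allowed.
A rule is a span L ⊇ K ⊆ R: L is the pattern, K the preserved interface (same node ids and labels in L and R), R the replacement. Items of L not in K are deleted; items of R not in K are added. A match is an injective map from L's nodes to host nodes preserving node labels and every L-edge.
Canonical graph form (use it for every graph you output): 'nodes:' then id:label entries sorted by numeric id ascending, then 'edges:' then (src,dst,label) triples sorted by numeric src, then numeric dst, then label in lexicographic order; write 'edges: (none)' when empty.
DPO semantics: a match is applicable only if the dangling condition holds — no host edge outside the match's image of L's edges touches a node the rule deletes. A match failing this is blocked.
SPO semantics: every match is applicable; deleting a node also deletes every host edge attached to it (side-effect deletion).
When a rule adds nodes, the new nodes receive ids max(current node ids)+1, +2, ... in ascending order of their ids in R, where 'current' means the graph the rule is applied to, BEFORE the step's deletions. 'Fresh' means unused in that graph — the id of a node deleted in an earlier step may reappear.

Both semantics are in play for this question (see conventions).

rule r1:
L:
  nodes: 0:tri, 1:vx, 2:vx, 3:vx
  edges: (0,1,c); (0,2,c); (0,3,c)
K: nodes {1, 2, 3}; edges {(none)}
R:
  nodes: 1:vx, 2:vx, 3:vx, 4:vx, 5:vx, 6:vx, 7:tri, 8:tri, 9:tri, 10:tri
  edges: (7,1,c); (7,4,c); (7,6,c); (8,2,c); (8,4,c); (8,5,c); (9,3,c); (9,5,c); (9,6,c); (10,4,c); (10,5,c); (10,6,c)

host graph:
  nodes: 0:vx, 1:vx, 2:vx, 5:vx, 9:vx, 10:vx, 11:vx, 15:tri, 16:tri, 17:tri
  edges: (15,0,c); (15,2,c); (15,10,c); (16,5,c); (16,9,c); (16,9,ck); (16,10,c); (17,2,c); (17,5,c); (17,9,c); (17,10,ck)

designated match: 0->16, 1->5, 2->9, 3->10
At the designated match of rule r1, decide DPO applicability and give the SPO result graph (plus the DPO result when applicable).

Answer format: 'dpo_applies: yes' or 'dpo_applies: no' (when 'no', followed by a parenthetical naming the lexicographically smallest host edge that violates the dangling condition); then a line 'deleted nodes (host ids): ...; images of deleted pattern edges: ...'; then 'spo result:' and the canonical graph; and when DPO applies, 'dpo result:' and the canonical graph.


dpo_applies: no
(the rule deletes node 16, which keeps host edge (16,9,ck) outside the match image — the dangling condition fails, DPO blocks; SPO proceeds and side-deletes such edges)
deleted nodes (host ids): 16; images of deleted pattern edges: (16,5,c); (16,9,c); (16,10,c)
spo result:
nodes: 0:vx, 1:vx, 2:vx, 5:vx, 9:vx, 10:vx, 11:vx, 15:tri, 17:tri, 18:vx, 19:vx, 20:vx, 21:tri, 22:tri, 23:tri, 24:tri
edges: (15,0,c); (15,2,c); (15,10,c); (17,2,c); (17,5,c); (17,9,c); (17,10,ck); (21,5,c); (21,18,c); (21,20,c); (22,9,c); (22,18,c); (22,19,c); (23,10,c); (23,19,c); (23,20,c); (24,18,c); (24,19,c); (24,20,c)


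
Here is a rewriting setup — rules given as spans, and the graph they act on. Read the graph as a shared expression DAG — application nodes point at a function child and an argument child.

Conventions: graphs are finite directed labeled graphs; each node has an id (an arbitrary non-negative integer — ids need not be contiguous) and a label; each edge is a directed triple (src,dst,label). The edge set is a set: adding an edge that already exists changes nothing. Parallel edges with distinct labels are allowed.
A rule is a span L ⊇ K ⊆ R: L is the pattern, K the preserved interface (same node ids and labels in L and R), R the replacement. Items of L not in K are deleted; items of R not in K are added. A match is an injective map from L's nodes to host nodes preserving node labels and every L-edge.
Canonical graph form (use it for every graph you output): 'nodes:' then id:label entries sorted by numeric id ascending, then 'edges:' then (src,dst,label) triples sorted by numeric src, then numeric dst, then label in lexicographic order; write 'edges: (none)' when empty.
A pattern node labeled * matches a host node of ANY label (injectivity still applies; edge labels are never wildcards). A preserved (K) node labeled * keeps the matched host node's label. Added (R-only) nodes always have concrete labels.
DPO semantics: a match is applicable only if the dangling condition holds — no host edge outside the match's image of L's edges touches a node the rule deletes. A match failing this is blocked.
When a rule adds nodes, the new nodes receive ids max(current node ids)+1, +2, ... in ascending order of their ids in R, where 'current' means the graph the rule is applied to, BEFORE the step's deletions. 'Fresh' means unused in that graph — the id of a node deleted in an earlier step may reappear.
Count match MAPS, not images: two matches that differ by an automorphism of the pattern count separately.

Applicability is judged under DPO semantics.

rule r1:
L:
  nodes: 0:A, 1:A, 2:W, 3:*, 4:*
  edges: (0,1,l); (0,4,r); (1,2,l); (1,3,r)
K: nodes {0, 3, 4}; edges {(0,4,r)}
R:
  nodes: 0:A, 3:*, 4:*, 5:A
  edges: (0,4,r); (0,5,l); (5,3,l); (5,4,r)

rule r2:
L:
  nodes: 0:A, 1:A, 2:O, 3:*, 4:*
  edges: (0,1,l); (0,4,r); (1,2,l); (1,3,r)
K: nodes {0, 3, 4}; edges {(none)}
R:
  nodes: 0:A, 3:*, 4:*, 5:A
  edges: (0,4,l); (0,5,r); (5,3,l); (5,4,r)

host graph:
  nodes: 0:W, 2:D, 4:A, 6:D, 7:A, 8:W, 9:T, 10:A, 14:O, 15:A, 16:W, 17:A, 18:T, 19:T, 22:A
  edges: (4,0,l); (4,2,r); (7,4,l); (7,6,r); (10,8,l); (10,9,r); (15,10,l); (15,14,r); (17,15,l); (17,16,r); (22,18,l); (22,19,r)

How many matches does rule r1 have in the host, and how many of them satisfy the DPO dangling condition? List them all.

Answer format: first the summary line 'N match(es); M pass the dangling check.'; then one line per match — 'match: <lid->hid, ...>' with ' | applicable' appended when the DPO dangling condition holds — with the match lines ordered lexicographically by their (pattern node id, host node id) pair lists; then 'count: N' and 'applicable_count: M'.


2 match(es); 2 pass the dangling check.
match: 0->7, 1->4, 2->0, 3->2, 4->6 | applicable
match: 0->15, 1->10, 2->8, 3->9, 4->14 | applicable
count: 2
applicable_count: 2


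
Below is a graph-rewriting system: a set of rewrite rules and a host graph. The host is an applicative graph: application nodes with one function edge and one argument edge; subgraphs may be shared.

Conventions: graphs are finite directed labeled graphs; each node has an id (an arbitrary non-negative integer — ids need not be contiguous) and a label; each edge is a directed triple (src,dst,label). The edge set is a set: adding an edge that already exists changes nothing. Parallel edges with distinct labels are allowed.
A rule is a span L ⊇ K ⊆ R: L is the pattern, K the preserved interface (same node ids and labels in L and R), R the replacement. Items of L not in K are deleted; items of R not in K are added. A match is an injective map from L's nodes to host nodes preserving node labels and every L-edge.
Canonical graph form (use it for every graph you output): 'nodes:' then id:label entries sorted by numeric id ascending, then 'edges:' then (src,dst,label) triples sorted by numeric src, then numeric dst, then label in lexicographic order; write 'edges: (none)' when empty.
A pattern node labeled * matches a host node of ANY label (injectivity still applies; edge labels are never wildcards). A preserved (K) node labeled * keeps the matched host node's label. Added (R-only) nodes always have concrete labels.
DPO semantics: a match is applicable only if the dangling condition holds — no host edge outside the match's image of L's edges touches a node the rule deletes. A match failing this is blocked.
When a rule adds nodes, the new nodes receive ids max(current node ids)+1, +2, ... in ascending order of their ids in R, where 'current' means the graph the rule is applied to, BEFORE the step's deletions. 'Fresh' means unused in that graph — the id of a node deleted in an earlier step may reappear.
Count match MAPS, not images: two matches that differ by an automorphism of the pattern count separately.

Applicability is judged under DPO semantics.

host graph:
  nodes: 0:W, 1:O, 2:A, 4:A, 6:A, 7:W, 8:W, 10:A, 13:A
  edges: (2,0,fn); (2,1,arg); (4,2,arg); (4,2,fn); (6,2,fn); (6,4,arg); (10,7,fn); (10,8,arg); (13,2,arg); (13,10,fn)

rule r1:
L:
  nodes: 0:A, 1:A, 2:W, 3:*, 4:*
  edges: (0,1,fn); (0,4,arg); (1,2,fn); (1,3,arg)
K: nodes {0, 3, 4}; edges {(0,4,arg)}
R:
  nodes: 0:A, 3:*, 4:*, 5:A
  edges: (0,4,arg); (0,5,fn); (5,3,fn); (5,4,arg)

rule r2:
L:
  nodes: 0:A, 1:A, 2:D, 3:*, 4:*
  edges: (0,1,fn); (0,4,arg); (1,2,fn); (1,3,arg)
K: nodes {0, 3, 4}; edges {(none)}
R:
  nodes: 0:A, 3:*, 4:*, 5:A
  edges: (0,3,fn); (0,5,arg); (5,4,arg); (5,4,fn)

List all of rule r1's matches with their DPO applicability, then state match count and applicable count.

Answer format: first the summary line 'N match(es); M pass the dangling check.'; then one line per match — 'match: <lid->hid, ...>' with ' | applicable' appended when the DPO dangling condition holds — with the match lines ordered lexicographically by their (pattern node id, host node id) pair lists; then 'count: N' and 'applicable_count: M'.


2 match(es); 1 pass the dangling check.
match: 0->6, 1->2, 2->0, 3->1, 4->4
match: 0->13, 1->10, 2->7, 3->8, 4->2 | applicable
count: 2
applicable_count: 1


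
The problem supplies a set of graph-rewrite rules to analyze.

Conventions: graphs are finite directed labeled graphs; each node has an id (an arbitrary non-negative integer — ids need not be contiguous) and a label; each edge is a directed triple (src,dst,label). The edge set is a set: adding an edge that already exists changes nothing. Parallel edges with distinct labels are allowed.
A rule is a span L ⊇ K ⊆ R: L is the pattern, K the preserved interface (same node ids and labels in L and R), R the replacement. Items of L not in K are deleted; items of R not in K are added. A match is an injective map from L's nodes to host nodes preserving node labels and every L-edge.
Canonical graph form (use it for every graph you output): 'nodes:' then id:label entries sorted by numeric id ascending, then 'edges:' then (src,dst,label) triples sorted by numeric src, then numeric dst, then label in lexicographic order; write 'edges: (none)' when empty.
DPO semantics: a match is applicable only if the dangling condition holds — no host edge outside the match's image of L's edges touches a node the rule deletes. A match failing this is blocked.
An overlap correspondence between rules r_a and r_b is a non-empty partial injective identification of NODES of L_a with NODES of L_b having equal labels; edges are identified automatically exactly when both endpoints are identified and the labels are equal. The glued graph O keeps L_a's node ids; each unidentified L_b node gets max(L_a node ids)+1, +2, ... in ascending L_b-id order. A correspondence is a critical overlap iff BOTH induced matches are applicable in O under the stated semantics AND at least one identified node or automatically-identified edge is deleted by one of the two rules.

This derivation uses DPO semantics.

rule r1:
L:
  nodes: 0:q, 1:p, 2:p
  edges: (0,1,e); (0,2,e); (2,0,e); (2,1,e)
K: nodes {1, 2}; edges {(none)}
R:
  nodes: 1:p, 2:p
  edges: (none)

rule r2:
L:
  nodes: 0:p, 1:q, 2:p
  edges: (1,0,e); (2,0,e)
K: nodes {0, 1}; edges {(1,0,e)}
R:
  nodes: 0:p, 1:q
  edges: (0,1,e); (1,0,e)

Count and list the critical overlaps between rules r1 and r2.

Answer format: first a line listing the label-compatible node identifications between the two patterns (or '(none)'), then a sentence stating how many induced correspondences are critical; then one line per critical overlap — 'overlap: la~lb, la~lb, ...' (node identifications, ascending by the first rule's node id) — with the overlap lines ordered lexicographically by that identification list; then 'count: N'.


label-compatible node identifications between L(r1) and L(r2): 0~1, 1~0, 1~2, 2~0, 2~2
2 of the induced correspondences are critical overlaps of r1 and r2.
overlap: 0~1, 1~0
overlap: 0~1, 2~0
count: 2


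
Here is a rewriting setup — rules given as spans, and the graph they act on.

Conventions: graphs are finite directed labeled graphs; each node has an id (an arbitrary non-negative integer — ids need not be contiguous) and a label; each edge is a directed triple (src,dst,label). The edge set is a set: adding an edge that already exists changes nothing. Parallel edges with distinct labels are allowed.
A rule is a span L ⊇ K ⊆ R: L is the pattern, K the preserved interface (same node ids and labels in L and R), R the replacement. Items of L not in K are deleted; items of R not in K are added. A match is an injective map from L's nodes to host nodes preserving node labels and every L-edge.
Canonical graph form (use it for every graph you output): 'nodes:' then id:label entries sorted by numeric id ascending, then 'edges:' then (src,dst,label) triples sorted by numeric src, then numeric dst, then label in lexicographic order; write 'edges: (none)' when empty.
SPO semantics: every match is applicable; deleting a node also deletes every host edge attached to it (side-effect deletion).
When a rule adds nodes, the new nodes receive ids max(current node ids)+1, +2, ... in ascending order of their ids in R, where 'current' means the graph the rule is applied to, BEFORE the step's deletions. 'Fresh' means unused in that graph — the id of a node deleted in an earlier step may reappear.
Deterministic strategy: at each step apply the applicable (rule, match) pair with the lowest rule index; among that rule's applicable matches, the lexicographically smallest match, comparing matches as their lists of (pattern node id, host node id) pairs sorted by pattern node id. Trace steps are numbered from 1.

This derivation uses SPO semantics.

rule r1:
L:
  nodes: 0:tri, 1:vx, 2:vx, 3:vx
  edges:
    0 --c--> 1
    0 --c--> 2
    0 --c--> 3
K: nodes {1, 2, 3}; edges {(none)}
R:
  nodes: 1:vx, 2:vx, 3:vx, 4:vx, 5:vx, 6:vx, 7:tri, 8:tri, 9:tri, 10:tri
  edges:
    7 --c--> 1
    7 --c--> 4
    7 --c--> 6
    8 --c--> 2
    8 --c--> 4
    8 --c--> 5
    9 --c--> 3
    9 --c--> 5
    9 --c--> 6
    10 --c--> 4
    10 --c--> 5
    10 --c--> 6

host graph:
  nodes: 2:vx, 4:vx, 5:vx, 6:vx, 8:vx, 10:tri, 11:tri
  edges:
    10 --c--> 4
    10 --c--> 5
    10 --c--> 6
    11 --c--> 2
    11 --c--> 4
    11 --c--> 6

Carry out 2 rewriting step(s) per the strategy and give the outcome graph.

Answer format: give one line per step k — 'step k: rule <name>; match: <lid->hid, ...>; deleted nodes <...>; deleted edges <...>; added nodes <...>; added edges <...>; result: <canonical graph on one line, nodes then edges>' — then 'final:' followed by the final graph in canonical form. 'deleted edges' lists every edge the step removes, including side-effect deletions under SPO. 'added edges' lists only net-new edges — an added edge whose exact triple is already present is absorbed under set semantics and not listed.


step 1: rule r1; match: 0->10, 1->4, 2->5, 3->6; deleted nodes 10; deleted edges (10,4,c); (10,5,c); (10,6,c); added nodes 12, 13, 14, 15, 16, 17, 18; added edges (15,4,c); (15,12,c); (15,14,c); (16,5,c); (16,12,c); (16,13,c); (17,6,c); (17,13,c); (17,14,c); (18,12,c); (18,13,c); (18,14,c); result: nodes: 2:vx, 4:vx, 5:vx, 6:vx, 8:vx, 11:tri, 12:vx, 13:vx, 14:vx, 15:tri, 16:tri, 17:tri, 18:tri edges: (11,2,c); (11,4,c); (11,6,c); (15,4,c); (15,12,c); (15,14,c); (16,5,c); (16,12,c); (16,13,c); (17,6,c); (17,13,c); (17,14,c); (18,12,c); (18,13,c); (18,14,c)
step 2: rule r1; match: 0->11, 1->2, 2->4, 3->6; deleted nodes 11; deleted edges (11,2,c); (11,4,c); (11,6,c); added nodes 19, 20, 21, 22, 23, 24, 25; added edges (22,2,c); (22,19,c); (22,21,c); (23,4,c); (23,19,c); (23,20,c); (24,6,c); (24,20,c); (24,21,c); (25,19,c); (25,20,c); (25,21,c); result: nodes: 2:vx, 4:vx, 5:vx, 6:vx, 8:vx, 12:vx, 13:vx, 14:vx, 15:tri, 16:tri, 17:tri, 18:tri, 19:vx, 20:vx, 21:vx, 22:tri, 23:tri, 24:tri, 25:tri edges: (15,4,c); (15,12,c); (15,14,c); (16,5,c); (16,12,c); (16,13,c); (17,6,c); (17,13,c); (17,14,c); (18,12,c); (18,13,c); (18,14,c); (22,2,c); (22,19,c); (22,21,c); (23,4,c); (23,19,c); (23,20,c); (24,6,c); (24,20,c); (24,21,c); (25,19,c); (25,20,c); (25,21,c)
final:
nodes: 2:vx, 4:vx, 5:vx, 6:vx, 8:vx, 12:vx, 13:vx, 14:vx, 15:tri, 16:tri, 17:tri, 18:tri, 19:vx, 20:vx, 21:vx, 22:tri, 23:tri, 24:tri, 25:tri
edges: (15,4,c); (15,12,c); (15,14,c); (16,5,c); (16,12,c); (16,13,c); (17,6,c); (17,13,c); (17,14,c); (18,12,c); (18,13,c); (18,14,c); (22,2,c); (22,19,c); (22,21,c); (23,4,c); (23,19,c); (23,20,c); (24,6,c); (24,20,c); (24,21,c); (25,19,c); (25,20,c); (25,21,c)


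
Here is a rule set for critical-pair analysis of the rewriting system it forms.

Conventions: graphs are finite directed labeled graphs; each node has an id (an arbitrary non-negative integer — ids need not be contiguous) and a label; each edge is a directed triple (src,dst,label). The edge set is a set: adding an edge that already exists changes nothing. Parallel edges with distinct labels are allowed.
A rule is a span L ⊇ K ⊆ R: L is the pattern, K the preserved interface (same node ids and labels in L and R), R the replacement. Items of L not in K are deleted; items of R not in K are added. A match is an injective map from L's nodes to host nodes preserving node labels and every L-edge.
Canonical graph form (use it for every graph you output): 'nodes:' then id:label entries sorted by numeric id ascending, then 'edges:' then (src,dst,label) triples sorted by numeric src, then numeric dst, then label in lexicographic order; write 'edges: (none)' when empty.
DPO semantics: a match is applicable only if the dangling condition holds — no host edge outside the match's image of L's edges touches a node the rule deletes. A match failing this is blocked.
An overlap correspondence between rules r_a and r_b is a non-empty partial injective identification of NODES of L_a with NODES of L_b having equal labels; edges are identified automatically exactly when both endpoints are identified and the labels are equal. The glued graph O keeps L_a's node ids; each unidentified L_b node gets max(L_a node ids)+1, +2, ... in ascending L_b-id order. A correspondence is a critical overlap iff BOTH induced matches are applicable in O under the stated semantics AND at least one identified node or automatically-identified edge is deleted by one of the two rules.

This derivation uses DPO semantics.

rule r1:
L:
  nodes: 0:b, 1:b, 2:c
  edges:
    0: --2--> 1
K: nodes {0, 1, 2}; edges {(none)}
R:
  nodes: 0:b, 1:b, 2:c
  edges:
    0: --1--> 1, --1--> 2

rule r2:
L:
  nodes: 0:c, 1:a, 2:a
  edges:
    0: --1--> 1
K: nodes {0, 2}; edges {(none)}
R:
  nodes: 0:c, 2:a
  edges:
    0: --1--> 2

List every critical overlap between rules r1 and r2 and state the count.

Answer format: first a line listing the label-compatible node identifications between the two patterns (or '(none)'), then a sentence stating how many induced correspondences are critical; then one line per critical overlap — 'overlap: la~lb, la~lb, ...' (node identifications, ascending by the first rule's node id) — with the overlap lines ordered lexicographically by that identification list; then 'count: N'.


label-compatible node identifications between L(r1) and L(r2): 2~0
0 of the induced correspondences are critical overlaps of r1 and r2.
count: 0


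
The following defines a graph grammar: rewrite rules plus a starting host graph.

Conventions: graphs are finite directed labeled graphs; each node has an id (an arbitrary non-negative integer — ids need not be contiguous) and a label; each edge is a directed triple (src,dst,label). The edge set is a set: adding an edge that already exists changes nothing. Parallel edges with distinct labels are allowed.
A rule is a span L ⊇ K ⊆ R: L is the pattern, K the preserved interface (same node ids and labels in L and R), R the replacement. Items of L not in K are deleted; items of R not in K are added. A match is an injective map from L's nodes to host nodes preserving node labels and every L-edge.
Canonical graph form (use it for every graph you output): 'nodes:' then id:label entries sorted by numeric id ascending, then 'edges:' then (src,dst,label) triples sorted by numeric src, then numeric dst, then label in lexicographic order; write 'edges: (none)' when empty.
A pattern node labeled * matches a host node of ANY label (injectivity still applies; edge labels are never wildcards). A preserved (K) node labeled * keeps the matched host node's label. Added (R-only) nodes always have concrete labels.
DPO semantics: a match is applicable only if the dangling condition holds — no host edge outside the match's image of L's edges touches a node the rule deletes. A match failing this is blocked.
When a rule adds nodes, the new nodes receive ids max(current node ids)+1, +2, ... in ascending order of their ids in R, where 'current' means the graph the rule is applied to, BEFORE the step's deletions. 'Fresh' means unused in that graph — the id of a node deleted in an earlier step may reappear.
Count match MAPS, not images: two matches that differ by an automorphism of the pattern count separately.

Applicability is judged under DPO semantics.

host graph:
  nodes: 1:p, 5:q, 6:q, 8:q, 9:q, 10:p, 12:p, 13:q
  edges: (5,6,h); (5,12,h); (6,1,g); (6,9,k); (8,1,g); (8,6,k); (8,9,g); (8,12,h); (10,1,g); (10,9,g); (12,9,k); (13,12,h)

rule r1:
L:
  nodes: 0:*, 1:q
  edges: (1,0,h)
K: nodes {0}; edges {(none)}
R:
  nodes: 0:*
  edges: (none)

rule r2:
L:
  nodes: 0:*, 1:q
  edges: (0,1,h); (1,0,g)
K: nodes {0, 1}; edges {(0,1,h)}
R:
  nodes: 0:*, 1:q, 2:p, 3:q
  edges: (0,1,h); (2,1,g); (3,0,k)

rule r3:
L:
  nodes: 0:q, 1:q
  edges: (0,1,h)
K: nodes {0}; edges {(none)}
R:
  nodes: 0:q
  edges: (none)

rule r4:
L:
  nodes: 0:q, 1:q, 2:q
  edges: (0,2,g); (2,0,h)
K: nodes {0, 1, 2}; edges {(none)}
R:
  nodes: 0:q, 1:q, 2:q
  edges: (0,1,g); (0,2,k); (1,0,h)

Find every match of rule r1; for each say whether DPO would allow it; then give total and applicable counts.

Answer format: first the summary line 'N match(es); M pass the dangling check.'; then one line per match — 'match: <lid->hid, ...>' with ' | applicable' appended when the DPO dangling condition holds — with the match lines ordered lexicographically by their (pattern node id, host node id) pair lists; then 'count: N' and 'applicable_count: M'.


4 match(es); 1 pass the dangling check.
match: 0->6, 1->5
match: 0->12, 1->5
match: 0->12, 1->8
match: 0->12, 1->13 | applicable
count: 4
applicable_count: 1
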